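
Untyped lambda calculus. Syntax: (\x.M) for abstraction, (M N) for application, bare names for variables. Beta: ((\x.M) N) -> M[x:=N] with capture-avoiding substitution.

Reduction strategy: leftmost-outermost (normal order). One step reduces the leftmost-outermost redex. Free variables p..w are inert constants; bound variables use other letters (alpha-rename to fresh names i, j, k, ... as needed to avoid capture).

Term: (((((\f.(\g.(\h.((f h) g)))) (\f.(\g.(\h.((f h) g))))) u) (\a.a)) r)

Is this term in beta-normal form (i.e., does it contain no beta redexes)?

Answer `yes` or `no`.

Answer: no

Derivation:
Term: (((((\f.(\g.(\h.((f h) g)))) (\f.(\g.(\h.((f h) g))))) u) (\a.a)) r)
Found 1 beta redex(es).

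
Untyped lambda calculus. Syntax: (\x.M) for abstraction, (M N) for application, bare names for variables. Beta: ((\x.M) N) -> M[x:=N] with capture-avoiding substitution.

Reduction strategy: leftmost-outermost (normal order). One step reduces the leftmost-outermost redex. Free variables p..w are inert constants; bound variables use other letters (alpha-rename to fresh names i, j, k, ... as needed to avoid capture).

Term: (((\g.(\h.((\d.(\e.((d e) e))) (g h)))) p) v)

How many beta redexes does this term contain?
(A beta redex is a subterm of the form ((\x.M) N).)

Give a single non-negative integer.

Answer: 2

Derivation:
Term: (((\g.(\h.((\d.(\e.((d e) e))) (g h)))) p) v)
  Redex: ((\g.(\h.((\d.(\e.((d e) e))) (g h)))) p)
  Redex: ((\d.(\e.((d e) e))) (g h))
Total redexes: 2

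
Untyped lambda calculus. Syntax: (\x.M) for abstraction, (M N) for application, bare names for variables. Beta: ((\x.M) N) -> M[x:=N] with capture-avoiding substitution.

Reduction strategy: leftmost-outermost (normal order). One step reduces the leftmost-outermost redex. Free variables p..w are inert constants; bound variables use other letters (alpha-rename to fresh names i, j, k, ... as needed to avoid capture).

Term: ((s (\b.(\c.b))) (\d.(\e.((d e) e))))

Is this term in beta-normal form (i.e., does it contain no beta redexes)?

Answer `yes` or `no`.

Term: ((s (\b.(\c.b))) (\d.(\e.((d e) e))))
No beta redexes found.

Answer: yes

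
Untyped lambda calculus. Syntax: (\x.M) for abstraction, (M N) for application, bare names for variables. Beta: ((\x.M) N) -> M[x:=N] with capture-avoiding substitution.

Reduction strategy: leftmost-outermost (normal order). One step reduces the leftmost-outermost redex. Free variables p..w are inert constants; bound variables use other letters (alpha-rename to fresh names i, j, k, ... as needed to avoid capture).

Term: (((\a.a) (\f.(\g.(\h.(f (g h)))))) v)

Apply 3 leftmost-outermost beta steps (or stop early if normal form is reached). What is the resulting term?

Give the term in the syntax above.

Answer: (\g.(\h.(v (g h))))

Derivation:
Step 0: (((\a.a) (\f.(\g.(\h.(f (g h)))))) v)
Step 1: ((\f.(\g.(\h.(f (g h))))) v)
Step 2: (\g.(\h.(v (g h))))
Step 3: (normal form reached)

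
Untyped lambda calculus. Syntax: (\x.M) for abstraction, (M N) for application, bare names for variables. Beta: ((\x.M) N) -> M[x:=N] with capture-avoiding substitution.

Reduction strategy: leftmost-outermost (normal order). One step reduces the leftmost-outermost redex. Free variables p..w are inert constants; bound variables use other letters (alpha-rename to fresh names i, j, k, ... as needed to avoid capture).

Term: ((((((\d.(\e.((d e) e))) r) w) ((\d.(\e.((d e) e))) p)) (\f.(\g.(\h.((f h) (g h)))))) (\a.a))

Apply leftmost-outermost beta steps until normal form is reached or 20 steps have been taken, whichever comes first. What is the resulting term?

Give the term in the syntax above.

Step 0: ((((((\d.(\e.((d e) e))) r) w) ((\d.(\e.((d e) e))) p)) (\f.(\g.(\h.((f h) (g h)))))) (\a.a))
Step 1: (((((\e.((r e) e)) w) ((\d.(\e.((d e) e))) p)) (\f.(\g.(\h.((f h) (g h)))))) (\a.a))
Step 2: (((((r w) w) ((\d.(\e.((d e) e))) p)) (\f.(\g.(\h.((f h) (g h)))))) (\a.a))
Step 3: (((((r w) w) (\e.((p e) e))) (\f.(\g.(\h.((f h) (g h)))))) (\a.a))

Answer: (((((r w) w) (\e.((p e) e))) (\f.(\g.(\h.((f h) (g h)))))) (\a.a))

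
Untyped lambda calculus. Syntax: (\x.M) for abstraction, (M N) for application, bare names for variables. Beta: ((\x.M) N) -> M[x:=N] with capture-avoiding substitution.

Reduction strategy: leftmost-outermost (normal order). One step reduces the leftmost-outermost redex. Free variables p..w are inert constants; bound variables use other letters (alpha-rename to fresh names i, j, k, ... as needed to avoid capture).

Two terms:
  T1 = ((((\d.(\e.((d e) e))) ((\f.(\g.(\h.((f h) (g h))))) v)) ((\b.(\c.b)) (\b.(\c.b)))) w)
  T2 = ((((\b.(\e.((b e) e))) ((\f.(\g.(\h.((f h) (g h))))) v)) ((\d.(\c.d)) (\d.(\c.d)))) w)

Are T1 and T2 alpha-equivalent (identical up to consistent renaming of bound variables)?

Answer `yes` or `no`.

Term 1: ((((\d.(\e.((d e) e))) ((\f.(\g.(\h.((f h) (g h))))) v)) ((\b.(\c.b)) (\b.(\c.b)))) w)
Term 2: ((((\b.(\e.((b e) e))) ((\f.(\g.(\h.((f h) (g h))))) v)) ((\d.(\c.d)) (\d.(\c.d)))) w)
Alpha-equivalence: compare structure up to binder renaming.
Result: True

Answer: yes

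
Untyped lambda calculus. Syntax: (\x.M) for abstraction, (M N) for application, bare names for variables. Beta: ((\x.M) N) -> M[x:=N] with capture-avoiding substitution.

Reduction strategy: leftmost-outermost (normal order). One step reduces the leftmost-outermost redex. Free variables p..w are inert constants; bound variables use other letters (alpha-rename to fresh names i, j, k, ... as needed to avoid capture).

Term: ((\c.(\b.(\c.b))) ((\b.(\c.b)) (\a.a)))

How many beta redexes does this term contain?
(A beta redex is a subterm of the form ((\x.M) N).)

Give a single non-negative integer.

Answer: 2

Derivation:
Term: ((\c.(\b.(\c.b))) ((\b.(\c.b)) (\a.a)))
  Redex: ((\c.(\b.(\c.b))) ((\b.(\c.b)) (\a.a)))
  Redex: ((\b.(\c.b)) (\a.a))
Total redexes: 2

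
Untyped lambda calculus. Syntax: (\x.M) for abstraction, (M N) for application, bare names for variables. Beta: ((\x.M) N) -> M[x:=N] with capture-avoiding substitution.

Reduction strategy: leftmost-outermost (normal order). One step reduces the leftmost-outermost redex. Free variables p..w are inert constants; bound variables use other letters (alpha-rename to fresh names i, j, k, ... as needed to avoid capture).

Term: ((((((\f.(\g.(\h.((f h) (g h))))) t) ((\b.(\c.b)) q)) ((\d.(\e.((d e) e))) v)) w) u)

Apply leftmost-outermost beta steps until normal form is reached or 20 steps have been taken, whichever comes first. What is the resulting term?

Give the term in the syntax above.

Answer: ((((t (\e.((v e) e))) q) w) u)

Derivation:
Step 0: ((((((\f.(\g.(\h.((f h) (g h))))) t) ((\b.(\c.b)) q)) ((\d.(\e.((d e) e))) v)) w) u)
Step 1: (((((\g.(\h.((t h) (g h)))) ((\b.(\c.b)) q)) ((\d.(\e.((d e) e))) v)) w) u)
Step 2: ((((\h.((t h) (((\b.(\c.b)) q) h))) ((\d.(\e.((d e) e))) v)) w) u)
Step 3: ((((t ((\d.(\e.((d e) e))) v)) (((\b.(\c.b)) q) ((\d.(\e.((d e) e))) v))) w) u)
Step 4: ((((t (\e.((v e) e))) (((\b.(\c.b)) q) ((\d.(\e.((d e) e))) v))) w) u)
Step 5: ((((t (\e.((v e) e))) ((\c.q) ((\d.(\e.((d e) e))) v))) w) u)
Step 6: ((((t (\e.((v e) e))) q) w) u)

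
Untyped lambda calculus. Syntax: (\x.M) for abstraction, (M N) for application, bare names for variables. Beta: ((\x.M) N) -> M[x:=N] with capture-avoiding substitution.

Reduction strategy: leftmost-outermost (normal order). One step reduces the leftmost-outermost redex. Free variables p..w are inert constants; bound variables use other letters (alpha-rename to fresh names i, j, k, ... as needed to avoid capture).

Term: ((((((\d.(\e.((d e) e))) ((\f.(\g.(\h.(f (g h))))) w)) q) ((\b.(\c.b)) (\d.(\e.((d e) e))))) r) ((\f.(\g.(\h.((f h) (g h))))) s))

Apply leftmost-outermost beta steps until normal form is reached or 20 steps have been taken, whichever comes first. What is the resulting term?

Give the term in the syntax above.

Step 0: ((((((\d.(\e.((d e) e))) ((\f.(\g.(\h.(f (g h))))) w)) q) ((\b.(\c.b)) (\d.(\e.((d e) e))))) r) ((\f.(\g.(\h.((f h) (g h))))) s))
Step 1: (((((\e.((((\f.(\g.(\h.(f (g h))))) w) e) e)) q) ((\b.(\c.b)) (\d.(\e.((d e) e))))) r) ((\f.(\g.(\h.((f h) (g h))))) s))
Step 2: (((((((\f.(\g.(\h.(f (g h))))) w) q) q) ((\b.(\c.b)) (\d.(\e.((d e) e))))) r) ((\f.(\g.(\h.((f h) (g h))))) s))
Step 3: ((((((\g.(\h.(w (g h)))) q) q) ((\b.(\c.b)) (\d.(\e.((d e) e))))) r) ((\f.(\g.(\h.((f h) (g h))))) s))
Step 4: (((((\h.(w (q h))) q) ((\b.(\c.b)) (\d.(\e.((d e) e))))) r) ((\f.(\g.(\h.((f h) (g h))))) s))
Step 5: ((((w (q q)) ((\b.(\c.b)) (\d.(\e.((d e) e))))) r) ((\f.(\g.(\h.((f h) (g h))))) s))
Step 6: ((((w (q q)) (\c.(\d.(\e.((d e) e))))) r) ((\f.(\g.(\h.((f h) (g h))))) s))
Step 7: ((((w (q q)) (\c.(\d.(\e.((d e) e))))) r) (\g.(\h.((s h) (g h)))))

Answer: ((((w (q q)) (\c.(\d.(\e.((d e) e))))) r) (\g.(\h.((s h) (g h)))))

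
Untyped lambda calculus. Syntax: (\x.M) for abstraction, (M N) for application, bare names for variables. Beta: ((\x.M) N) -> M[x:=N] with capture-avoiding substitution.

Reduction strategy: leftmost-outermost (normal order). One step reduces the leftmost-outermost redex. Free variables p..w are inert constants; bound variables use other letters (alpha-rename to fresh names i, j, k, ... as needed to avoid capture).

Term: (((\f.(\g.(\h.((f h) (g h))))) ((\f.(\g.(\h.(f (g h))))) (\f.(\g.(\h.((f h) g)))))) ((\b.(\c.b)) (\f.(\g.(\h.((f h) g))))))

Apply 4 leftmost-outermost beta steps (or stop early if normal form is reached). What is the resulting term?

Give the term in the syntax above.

Answer: (\h.((\i.((\f.(\g.(\h.((f h) g)))) (h i))) (((\b.(\c.b)) (\f.(\g.(\h.((f h) g))))) h)))

Derivation:
Step 0: (((\f.(\g.(\h.((f h) (g h))))) ((\f.(\g.(\h.(f (g h))))) (\f.(\g.(\h.((f h) g)))))) ((\b.(\c.b)) (\f.(\g.(\h.((f h) g))))))
Step 1: ((\g.(\h.((((\f.(\g.(\h.(f (g h))))) (\f.(\g.(\h.((f h) g))))) h) (g h)))) ((\b.(\c.b)) (\f.(\g.(\h.((f h) g))))))
Step 2: (\h.((((\f.(\g.(\h.(f (g h))))) (\f.(\g.(\h.((f h) g))))) h) (((\b.(\c.b)) (\f.(\g.(\h.((f h) g))))) h)))
Step 3: (\h.(((\g.(\h.((\f.(\g.(\h.((f h) g)))) (g h)))) h) (((\b.(\c.b)) (\f.(\g.(\h.((f h) g))))) h)))
Step 4: (\h.((\i.((\f.(\g.(\h.((f h) g)))) (h i))) (((\b.(\c.b)) (\f.(\g.(\h.((f h) g))))) h)))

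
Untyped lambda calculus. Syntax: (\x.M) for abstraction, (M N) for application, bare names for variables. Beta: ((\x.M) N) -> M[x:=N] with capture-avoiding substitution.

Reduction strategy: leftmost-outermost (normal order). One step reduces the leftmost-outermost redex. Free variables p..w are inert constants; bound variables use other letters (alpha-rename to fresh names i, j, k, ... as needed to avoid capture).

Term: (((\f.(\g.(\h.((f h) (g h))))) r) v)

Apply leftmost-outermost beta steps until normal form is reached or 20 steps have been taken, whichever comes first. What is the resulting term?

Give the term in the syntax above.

Step 0: (((\f.(\g.(\h.((f h) (g h))))) r) v)
Step 1: ((\g.(\h.((r h) (g h)))) v)
Step 2: (\h.((r h) (v h)))

Answer: (\h.((r h) (v h)))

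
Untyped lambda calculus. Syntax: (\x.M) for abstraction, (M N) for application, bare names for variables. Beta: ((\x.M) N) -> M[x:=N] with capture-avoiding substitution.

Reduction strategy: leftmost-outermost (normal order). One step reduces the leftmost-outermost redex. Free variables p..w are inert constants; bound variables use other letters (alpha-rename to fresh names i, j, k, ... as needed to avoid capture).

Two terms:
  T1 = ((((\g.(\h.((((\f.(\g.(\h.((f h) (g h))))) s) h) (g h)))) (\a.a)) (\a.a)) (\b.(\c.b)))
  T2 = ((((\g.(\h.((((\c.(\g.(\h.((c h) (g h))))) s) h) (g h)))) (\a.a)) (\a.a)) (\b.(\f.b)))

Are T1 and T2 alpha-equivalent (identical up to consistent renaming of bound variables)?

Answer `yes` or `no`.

Answer: yes

Derivation:
Term 1: ((((\g.(\h.((((\f.(\g.(\h.((f h) (g h))))) s) h) (g h)))) (\a.a)) (\a.a)) (\b.(\c.b)))
Term 2: ((((\g.(\h.((((\c.(\g.(\h.((c h) (g h))))) s) h) (g h)))) (\a.a)) (\a.a)) (\b.(\f.b)))
Alpha-equivalence: compare structure up to binder renaming.
Result: True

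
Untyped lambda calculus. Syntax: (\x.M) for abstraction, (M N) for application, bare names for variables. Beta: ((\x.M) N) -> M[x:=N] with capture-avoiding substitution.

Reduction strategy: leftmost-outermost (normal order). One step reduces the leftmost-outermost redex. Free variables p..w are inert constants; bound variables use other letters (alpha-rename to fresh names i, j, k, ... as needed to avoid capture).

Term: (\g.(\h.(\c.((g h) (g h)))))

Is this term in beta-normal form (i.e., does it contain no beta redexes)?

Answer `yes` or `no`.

Answer: yes

Derivation:
Term: (\g.(\h.(\c.((g h) (g h)))))
No beta redexes found.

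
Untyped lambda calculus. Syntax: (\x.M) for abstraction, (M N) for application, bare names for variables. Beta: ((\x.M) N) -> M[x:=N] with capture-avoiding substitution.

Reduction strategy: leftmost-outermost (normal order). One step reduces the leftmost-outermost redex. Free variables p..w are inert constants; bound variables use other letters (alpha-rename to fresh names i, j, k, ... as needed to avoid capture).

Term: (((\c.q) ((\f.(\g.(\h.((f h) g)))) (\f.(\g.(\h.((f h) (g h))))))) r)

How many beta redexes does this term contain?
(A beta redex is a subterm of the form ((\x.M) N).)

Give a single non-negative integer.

Answer: 2

Derivation:
Term: (((\c.q) ((\f.(\g.(\h.((f h) g)))) (\f.(\g.(\h.((f h) (g h))))))) r)
  Redex: ((\c.q) ((\f.(\g.(\h.((f h) g)))) (\f.(\g.(\h.((f h) (g h)))))))
  Redex: ((\f.(\g.(\h.((f h) g)))) (\f.(\g.(\h.((f h) (g h))))))
Total redexes: 2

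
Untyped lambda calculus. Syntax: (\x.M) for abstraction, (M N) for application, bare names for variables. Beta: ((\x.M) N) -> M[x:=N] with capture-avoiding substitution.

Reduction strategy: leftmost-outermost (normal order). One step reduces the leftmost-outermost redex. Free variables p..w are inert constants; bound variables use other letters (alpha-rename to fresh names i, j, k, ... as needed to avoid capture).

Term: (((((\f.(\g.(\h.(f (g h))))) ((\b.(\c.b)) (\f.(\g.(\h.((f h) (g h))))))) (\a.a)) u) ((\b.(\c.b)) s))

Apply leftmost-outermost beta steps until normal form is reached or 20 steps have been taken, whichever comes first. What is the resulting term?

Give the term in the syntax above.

Answer: (\g.(\h.(s (g h))))

Derivation:
Step 0: (((((\f.(\g.(\h.(f (g h))))) ((\b.(\c.b)) (\f.(\g.(\h.((f h) (g h))))))) (\a.a)) u) ((\b.(\c.b)) s))
Step 1: ((((\g.(\h.(((\b.(\c.b)) (\f.(\g.(\h.((f h) (g h)))))) (g h)))) (\a.a)) u) ((\b.(\c.b)) s))
Step 2: (((\h.(((\b.(\c.b)) (\f.(\g.(\h.((f h) (g h)))))) ((\a.a) h))) u) ((\b.(\c.b)) s))
Step 3: ((((\b.(\c.b)) (\f.(\g.(\h.((f h) (g h)))))) ((\a.a) u)) ((\b.(\c.b)) s))
Step 4: (((\c.(\f.(\g.(\h.((f h) (g h)))))) ((\a.a) u)) ((\b.(\c.b)) s))
Step 5: ((\f.(\g.(\h.((f h) (g h))))) ((\b.(\c.b)) s))
Step 6: (\g.(\h.((((\b.(\c.b)) s) h) (g h))))
Step 7: (\g.(\h.(((\c.s) h) (g h))))
Step 8: (\g.(\h.(s (g h))))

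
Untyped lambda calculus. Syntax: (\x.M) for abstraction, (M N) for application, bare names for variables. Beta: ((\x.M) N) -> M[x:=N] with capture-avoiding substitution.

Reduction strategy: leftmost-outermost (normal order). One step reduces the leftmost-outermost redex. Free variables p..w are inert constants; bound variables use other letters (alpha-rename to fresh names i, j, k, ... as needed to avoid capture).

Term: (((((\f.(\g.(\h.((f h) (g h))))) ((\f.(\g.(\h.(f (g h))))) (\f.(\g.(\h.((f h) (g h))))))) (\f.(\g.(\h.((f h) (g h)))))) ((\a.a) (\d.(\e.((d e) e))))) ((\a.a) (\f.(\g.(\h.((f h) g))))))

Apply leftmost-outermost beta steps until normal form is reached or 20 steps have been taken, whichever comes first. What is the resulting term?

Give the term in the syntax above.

Step 0: (((((\f.(\g.(\h.((f h) (g h))))) ((\f.(\g.(\h.(f (g h))))) (\f.(\g.(\h.((f h) (g h))))))) (\f.(\g.(\h.((f h) (g h)))))) ((\a.a) (\d.(\e.((d e) e))))) ((\a.a) (\f.(\g.(\h.((f h) g))))))
Step 1: ((((\g.(\h.((((\f.(\g.(\h.(f (g h))))) (\f.(\g.(\h.((f h) (g h)))))) h) (g h)))) (\f.(\g.(\h.((f h) (g h)))))) ((\a.a) (\d.(\e.((d e) e))))) ((\a.a) (\f.(\g.(\h.((f h) g))))))
Step 2: (((\h.((((\f.(\g.(\h.(f (g h))))) (\f.(\g.(\h.((f h) (g h)))))) h) ((\f.(\g.(\h.((f h) (g h))))) h))) ((\a.a) (\d.(\e.((d e) e))))) ((\a.a) (\f.(\g.(\h.((f h) g))))))
Step 3: (((((\f.(\g.(\h.(f (g h))))) (\f.(\g.(\h.((f h) (g h)))))) ((\a.a) (\d.(\e.((d e) e))))) ((\f.(\g.(\h.((f h) (g h))))) ((\a.a) (\d.(\e.((d e) e)))))) ((\a.a) (\f.(\g.(\h.((f h) g))))))
Step 4: ((((\g.(\h.((\f.(\g.(\h.((f h) (g h))))) (g h)))) ((\a.a) (\d.(\e.((d e) e))))) ((\f.(\g.(\h.((f h) (g h))))) ((\a.a) (\d.(\e.((d e) e)))))) ((\a.a) (\f.(\g.(\h.((f h) g))))))
Step 5: (((\h.((\f.(\g.(\h.((f h) (g h))))) (((\a.a) (\d.(\e.((d e) e)))) h))) ((\f.(\g.(\h.((f h) (g h))))) ((\a.a) (\d.(\e.((d e) e)))))) ((\a.a) (\f.(\g.(\h.((f h) g))))))
Step 6: (((\f.(\g.(\h.((f h) (g h))))) (((\a.a) (\d.(\e.((d e) e)))) ((\f.(\g.(\h.((f h) (g h))))) ((\a.a) (\d.(\e.((d e) e))))))) ((\a.a) (\f.(\g.(\h.((f h) g))))))
Step 7: ((\g.(\h.(((((\a.a) (\d.(\e.((d e) e)))) ((\f.(\g.(\h.((f h) (g h))))) ((\a.a) (\d.(\e.((d e) e)))))) h) (g h)))) ((\a.a) (\f.(\g.(\h.((f h) g))))))
Step 8: (\h.(((((\a.a) (\d.(\e.((d e) e)))) ((\f.(\g.(\h.((f h) (g h))))) ((\a.a) (\d.(\e.((d e) e)))))) h) (((\a.a) (\f.(\g.(\h.((f h) g))))) h)))
Step 9: (\h.((((\d.(\e.((d e) e))) ((\f.(\g.(\h.((f h) (g h))))) ((\a.a) (\d.(\e.((d e) e)))))) h) (((\a.a) (\f.(\g.(\h.((f h) g))))) h)))
Step 10: (\h.(((\e.((((\f.(\g.(\h.((f h) (g h))))) ((\a.a) (\d.(\e.((d e) e))))) e) e)) h) (((\a.a) (\f.(\g.(\h.((f h) g))))) h)))
Step 11: (\h.(((((\f.(\g.(\h.((f h) (g h))))) ((\a.a) (\d.(\e.((d e) e))))) h) h) (((\a.a) (\f.(\g.(\h.((f h) g))))) h)))
Step 12: (\h.((((\g.(\h.((((\a.a) (\d.(\e.((d e) e)))) h) (g h)))) h) h) (((\a.a) (\f.(\g.(\h.((f h) g))))) h)))
Step 13: (\h.(((\i.((((\a.a) (\d.(\e.((d e) e)))) i) (h i))) h) (((\a.a) (\f.(\g.(\h.((f h) g))))) h)))
Step 14: (\h.(((((\a.a) (\d.(\e.((d e) e)))) h) (h h)) (((\a.a) (\f.(\g.(\h.((f h) g))))) h)))
Step 15: (\h.((((\d.(\e.((d e) e))) h) (h h)) (((\a.a) (\f.(\g.(\h.((f h) g))))) h)))
Step 16: (\h.(((\e.((h e) e)) (h h)) (((\a.a) (\f.(\g.(\h.((f h) g))))) h)))
Step 17: (\h.(((h (h h)) (h h)) (((\a.a) (\f.(\g.(\h.((f h) g))))) h)))
Step 18: (\h.(((h (h h)) (h h)) ((\f.(\g.(\h.((f h) g)))) h)))
Step 19: (\h.(((h (h h)) (h h)) (\g.(\i.((h i) g)))))

Answer: (\h.(((h (h h)) (h h)) (\g.(\i.((h i) g)))))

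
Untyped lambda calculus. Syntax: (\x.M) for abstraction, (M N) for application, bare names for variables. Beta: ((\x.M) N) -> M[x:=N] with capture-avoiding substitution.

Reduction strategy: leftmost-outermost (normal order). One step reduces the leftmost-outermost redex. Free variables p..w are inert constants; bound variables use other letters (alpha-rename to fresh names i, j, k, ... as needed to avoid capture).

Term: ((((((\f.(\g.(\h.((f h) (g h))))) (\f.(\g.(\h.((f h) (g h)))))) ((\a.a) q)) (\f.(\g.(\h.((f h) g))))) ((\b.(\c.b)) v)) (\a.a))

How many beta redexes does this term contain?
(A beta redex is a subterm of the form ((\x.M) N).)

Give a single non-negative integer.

Term: ((((((\f.(\g.(\h.((f h) (g h))))) (\f.(\g.(\h.((f h) (g h)))))) ((\a.a) q)) (\f.(\g.(\h.((f h) g))))) ((\b.(\c.b)) v)) (\a.a))
  Redex: ((\f.(\g.(\h.((f h) (g h))))) (\f.(\g.(\h.((f h) (g h))))))
  Redex: ((\a.a) q)
  Redex: ((\b.(\c.b)) v)
Total redexes: 3

Answer: 3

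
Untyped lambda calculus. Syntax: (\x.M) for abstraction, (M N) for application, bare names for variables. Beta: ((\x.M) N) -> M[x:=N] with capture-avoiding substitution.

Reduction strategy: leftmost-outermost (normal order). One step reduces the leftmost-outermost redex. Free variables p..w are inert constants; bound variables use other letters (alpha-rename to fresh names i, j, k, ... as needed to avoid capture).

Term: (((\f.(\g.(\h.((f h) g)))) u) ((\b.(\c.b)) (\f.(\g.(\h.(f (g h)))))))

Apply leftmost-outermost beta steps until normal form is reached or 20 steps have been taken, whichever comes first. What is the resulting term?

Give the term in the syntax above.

Answer: (\h.((u h) (\c.(\f.(\g.(\h.(f (g h))))))))

Derivation:
Step 0: (((\f.(\g.(\h.((f h) g)))) u) ((\b.(\c.b)) (\f.(\g.(\h.(f (g h)))))))
Step 1: ((\g.(\h.((u h) g))) ((\b.(\c.b)) (\f.(\g.(\h.(f (g h)))))))
Step 2: (\h.((u h) ((\b.(\c.b)) (\f.(\g.(\h.(f (g h))))))))
Step 3: (\h.((u h) (\c.(\f.(\g.(\h.(f (g h))))))))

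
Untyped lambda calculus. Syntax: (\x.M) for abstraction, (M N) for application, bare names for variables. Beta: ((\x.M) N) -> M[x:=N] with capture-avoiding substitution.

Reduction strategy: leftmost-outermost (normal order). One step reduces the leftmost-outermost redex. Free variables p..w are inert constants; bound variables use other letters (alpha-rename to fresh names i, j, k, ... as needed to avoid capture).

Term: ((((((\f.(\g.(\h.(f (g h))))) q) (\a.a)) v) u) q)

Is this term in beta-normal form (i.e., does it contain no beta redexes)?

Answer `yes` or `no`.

Answer: no

Derivation:
Term: ((((((\f.(\g.(\h.(f (g h))))) q) (\a.a)) v) u) q)
Found 1 beta redex(es).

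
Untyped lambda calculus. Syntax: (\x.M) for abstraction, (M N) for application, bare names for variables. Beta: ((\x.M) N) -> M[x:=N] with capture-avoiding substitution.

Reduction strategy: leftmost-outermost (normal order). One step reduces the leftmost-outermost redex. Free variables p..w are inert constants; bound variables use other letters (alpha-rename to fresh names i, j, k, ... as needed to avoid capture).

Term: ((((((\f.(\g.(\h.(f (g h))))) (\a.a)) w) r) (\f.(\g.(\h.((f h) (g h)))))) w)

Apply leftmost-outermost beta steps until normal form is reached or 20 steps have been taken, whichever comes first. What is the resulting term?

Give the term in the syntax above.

Step 0: ((((((\f.(\g.(\h.(f (g h))))) (\a.a)) w) r) (\f.(\g.(\h.((f h) (g h)))))) w)
Step 1: (((((\g.(\h.((\a.a) (g h)))) w) r) (\f.(\g.(\h.((f h) (g h)))))) w)
Step 2: ((((\h.((\a.a) (w h))) r) (\f.(\g.(\h.((f h) (g h)))))) w)
Step 3: ((((\a.a) (w r)) (\f.(\g.(\h.((f h) (g h)))))) w)
Step 4: (((w r) (\f.(\g.(\h.((f h) (g h)))))) w)

Answer: (((w r) (\f.(\g.(\h.((f h) (g h)))))) w)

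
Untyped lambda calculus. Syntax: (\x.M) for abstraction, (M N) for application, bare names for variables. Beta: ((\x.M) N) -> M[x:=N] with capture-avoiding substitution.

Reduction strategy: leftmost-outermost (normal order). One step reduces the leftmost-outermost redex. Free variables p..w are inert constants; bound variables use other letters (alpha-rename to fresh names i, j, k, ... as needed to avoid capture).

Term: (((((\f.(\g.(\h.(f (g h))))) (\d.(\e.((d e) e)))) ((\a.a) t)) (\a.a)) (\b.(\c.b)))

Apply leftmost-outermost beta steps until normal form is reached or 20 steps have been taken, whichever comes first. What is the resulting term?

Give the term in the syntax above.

Answer: (((t (\a.a)) (\b.(\c.b))) (\b.(\c.b)))

Derivation:
Step 0: (((((\f.(\g.(\h.(f (g h))))) (\d.(\e.((d e) e)))) ((\a.a) t)) (\a.a)) (\b.(\c.b)))
Step 1: ((((\g.(\h.((\d.(\e.((d e) e))) (g h)))) ((\a.a) t)) (\a.a)) (\b.(\c.b)))
Step 2: (((\h.((\d.(\e.((d e) e))) (((\a.a) t) h))) (\a.a)) (\b.(\c.b)))
Step 3: (((\d.(\e.((d e) e))) (((\a.a) t) (\a.a))) (\b.(\c.b)))
Step 4: ((\e.(((((\a.a) t) (\a.a)) e) e)) (\b.(\c.b)))
Step 5: (((((\a.a) t) (\a.a)) (\b.(\c.b))) (\b.(\c.b)))
Step 6: (((t (\a.a)) (\b.(\c.b))) (\b.(\c.b)))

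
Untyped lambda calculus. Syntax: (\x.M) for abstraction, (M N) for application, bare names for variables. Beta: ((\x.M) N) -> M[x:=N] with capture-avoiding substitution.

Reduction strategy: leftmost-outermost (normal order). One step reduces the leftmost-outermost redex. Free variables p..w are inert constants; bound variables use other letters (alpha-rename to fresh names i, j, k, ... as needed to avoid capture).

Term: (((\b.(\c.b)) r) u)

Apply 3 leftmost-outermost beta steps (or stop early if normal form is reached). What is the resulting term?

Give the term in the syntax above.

Answer: r

Derivation:
Step 0: (((\b.(\c.b)) r) u)
Step 1: ((\c.r) u)
Step 2: r
Step 3: (normal form reached)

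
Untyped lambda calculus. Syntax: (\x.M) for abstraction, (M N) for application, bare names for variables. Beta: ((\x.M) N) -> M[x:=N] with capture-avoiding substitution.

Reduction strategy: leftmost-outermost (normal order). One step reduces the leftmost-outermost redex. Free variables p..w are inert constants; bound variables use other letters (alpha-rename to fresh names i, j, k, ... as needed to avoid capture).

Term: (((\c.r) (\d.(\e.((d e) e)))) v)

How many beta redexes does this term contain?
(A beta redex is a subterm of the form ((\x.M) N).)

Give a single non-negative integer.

Answer: 1

Derivation:
Term: (((\c.r) (\d.(\e.((d e) e)))) v)
  Redex: ((\c.r) (\d.(\e.((d e) e))))
Total redexes: 1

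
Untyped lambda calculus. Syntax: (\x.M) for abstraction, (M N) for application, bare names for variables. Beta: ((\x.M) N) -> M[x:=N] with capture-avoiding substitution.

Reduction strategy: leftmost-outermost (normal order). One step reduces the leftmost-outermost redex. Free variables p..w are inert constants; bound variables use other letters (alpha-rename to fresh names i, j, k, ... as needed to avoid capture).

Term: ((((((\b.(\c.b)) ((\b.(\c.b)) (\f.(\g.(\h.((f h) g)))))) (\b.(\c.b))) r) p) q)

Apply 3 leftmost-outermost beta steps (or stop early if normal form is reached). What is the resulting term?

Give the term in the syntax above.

Answer: ((((\c.(\f.(\g.(\h.((f h) g))))) r) p) q)

Derivation:
Step 0: ((((((\b.(\c.b)) ((\b.(\c.b)) (\f.(\g.(\h.((f h) g)))))) (\b.(\c.b))) r) p) q)
Step 1: (((((\c.((\b.(\c.b)) (\f.(\g.(\h.((f h) g)))))) (\b.(\c.b))) r) p) q)
Step 2: (((((\b.(\c.b)) (\f.(\g.(\h.((f h) g))))) r) p) q)
Step 3: ((((\c.(\f.(\g.(\h.((f h) g))))) r) p) q)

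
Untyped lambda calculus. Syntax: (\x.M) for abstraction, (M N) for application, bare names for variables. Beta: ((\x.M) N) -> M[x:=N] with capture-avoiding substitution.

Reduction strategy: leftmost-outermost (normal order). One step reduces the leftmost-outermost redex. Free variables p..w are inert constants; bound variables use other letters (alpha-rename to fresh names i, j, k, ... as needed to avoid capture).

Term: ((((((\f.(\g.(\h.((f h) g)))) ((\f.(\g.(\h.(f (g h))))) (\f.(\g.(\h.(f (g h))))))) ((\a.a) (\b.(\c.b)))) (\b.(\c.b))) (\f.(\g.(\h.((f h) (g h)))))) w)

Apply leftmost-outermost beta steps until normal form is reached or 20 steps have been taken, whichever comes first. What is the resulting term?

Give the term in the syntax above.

Step 0: ((((((\f.(\g.(\h.((f h) g)))) ((\f.(\g.(\h.(f (g h))))) (\f.(\g.(\h.(f (g h))))))) ((\a.a) (\b.(\c.b)))) (\b.(\c.b))) (\f.(\g.(\h.((f h) (g h)))))) w)
Step 1: (((((\g.(\h.((((\f.(\g.(\h.(f (g h))))) (\f.(\g.(\h.(f (g h)))))) h) g))) ((\a.a) (\b.(\c.b)))) (\b.(\c.b))) (\f.(\g.(\h.((f h) (g h)))))) w)
Step 2: ((((\h.((((\f.(\g.(\h.(f (g h))))) (\f.(\g.(\h.(f (g h)))))) h) ((\a.a) (\b.(\c.b))))) (\b.(\c.b))) (\f.(\g.(\h.((f h) (g h)))))) w)
Step 3: ((((((\f.(\g.(\h.(f (g h))))) (\f.(\g.(\h.(f (g h)))))) (\b.(\c.b))) ((\a.a) (\b.(\c.b)))) (\f.(\g.(\h.((f h) (g h)))))) w)
Step 4: (((((\g.(\h.((\f.(\g.(\h.(f (g h))))) (g h)))) (\b.(\c.b))) ((\a.a) (\b.(\c.b)))) (\f.(\g.(\h.((f h) (g h)))))) w)
Step 5: ((((\h.((\f.(\g.(\h.(f (g h))))) ((\b.(\c.b)) h))) ((\a.a) (\b.(\c.b)))) (\f.(\g.(\h.((f h) (g h)))))) w)
Step 6: ((((\f.(\g.(\h.(f (g h))))) ((\b.(\c.b)) ((\a.a) (\b.(\c.b))))) (\f.(\g.(\h.((f h) (g h)))))) w)
Step 7: (((\g.(\h.(((\b.(\c.b)) ((\a.a) (\b.(\c.b)))) (g h)))) (\f.(\g.(\h.((f h) (g h)))))) w)
Step 8: ((\h.(((\b.(\c.b)) ((\a.a) (\b.(\c.b)))) ((\f.(\g.(\h.((f h) (g h))))) h))) w)
Step 9: (((\b.(\c.b)) ((\a.a) (\b.(\c.b)))) ((\f.(\g.(\h.((f h) (g h))))) w))
Step 10: ((\c.((\a.a) (\b.(\c.b)))) ((\f.(\g.(\h.((f h) (g h))))) w))
Step 11: ((\a.a) (\b.(\c.b)))
Step 12: (\b.(\c.b))

Answer: (\b.(\c.b))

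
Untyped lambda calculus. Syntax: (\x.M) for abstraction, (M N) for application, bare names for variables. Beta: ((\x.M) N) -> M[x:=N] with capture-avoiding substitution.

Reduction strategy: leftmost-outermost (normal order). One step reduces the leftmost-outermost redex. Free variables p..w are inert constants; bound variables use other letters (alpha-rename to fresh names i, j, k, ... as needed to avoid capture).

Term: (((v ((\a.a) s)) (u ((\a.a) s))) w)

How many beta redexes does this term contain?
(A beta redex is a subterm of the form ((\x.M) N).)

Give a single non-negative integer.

Answer: 2

Derivation:
Term: (((v ((\a.a) s)) (u ((\a.a) s))) w)
  Redex: ((\a.a) s)
  Redex: ((\a.a) s)
Total redexes: 2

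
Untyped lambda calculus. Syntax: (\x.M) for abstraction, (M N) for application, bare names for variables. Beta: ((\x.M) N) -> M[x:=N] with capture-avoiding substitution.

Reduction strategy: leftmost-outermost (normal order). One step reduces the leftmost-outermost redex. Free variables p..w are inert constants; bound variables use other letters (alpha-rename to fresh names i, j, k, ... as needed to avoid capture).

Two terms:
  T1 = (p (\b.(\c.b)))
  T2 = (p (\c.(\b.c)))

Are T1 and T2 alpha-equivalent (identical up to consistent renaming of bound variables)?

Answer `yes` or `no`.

Term 1: (p (\b.(\c.b)))
Term 2: (p (\c.(\b.c)))
Alpha-equivalence: compare structure up to binder renaming.
Result: True

Answer: yes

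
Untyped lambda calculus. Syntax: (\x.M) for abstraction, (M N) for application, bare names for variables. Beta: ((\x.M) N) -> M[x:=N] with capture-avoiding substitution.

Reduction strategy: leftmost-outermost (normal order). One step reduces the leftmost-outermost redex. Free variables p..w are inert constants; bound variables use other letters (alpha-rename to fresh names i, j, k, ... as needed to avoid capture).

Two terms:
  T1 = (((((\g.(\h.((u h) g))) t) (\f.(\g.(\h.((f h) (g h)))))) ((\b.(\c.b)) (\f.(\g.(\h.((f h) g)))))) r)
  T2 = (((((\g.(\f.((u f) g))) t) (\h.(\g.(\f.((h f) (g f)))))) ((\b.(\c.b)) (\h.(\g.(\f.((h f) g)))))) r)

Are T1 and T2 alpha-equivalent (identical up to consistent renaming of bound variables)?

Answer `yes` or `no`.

Answer: yes

Derivation:
Term 1: (((((\g.(\h.((u h) g))) t) (\f.(\g.(\h.((f h) (g h)))))) ((\b.(\c.b)) (\f.(\g.(\h.((f h) g)))))) r)
Term 2: (((((\g.(\f.((u f) g))) t) (\h.(\g.(\f.((h f) (g f)))))) ((\b.(\c.b)) (\h.(\g.(\f.((h f) g)))))) r)
Alpha-equivalence: compare structure up to binder renaming.
Result: True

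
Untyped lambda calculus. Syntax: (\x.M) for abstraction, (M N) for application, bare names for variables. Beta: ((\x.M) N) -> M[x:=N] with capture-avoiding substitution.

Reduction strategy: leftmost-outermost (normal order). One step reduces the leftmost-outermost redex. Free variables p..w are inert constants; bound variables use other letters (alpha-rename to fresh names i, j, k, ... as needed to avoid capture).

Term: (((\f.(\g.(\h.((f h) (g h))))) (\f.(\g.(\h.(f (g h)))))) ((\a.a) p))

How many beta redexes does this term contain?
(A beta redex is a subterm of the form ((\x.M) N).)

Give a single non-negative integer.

Term: (((\f.(\g.(\h.((f h) (g h))))) (\f.(\g.(\h.(f (g h)))))) ((\a.a) p))
  Redex: ((\f.(\g.(\h.((f h) (g h))))) (\f.(\g.(\h.(f (g h))))))
  Redex: ((\a.a) p)
Total redexes: 2

Answer: 2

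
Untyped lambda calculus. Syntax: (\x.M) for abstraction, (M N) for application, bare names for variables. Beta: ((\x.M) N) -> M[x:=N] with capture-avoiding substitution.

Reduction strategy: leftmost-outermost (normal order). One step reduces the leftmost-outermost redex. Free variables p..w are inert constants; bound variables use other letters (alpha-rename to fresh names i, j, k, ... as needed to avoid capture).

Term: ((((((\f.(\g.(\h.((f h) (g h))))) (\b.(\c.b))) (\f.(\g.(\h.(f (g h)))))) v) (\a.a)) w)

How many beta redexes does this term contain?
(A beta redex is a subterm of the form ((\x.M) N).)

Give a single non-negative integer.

Answer: 1

Derivation:
Term: ((((((\f.(\g.(\h.((f h) (g h))))) (\b.(\c.b))) (\f.(\g.(\h.(f (g h)))))) v) (\a.a)) w)
  Redex: ((\f.(\g.(\h.((f h) (g h))))) (\b.(\c.b)))
Total redexes: 1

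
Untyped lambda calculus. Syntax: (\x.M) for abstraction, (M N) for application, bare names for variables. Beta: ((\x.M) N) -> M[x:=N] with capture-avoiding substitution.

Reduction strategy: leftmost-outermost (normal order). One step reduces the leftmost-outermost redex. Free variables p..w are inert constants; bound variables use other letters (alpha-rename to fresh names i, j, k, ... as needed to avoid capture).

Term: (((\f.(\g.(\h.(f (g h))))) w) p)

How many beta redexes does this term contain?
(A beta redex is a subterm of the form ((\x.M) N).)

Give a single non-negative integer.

Answer: 1

Derivation:
Term: (((\f.(\g.(\h.(f (g h))))) w) p)
  Redex: ((\f.(\g.(\h.(f (g h))))) w)
Total redexes: 1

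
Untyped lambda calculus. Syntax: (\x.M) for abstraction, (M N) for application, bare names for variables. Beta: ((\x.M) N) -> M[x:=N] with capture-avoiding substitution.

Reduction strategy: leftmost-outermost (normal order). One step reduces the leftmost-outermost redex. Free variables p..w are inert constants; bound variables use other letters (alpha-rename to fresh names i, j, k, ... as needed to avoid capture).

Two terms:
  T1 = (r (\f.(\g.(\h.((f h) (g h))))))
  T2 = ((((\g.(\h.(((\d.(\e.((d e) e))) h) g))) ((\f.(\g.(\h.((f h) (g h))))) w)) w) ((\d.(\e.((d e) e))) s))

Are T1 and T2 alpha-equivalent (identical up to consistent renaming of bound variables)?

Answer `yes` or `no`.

Answer: no

Derivation:
Term 1: (r (\f.(\g.(\h.((f h) (g h))))))
Term 2: ((((\g.(\h.(((\d.(\e.((d e) e))) h) g))) ((\f.(\g.(\h.((f h) (g h))))) w)) w) ((\d.(\e.((d e) e))) s))
Alpha-equivalence: compare structure up to binder renaming.
Result: False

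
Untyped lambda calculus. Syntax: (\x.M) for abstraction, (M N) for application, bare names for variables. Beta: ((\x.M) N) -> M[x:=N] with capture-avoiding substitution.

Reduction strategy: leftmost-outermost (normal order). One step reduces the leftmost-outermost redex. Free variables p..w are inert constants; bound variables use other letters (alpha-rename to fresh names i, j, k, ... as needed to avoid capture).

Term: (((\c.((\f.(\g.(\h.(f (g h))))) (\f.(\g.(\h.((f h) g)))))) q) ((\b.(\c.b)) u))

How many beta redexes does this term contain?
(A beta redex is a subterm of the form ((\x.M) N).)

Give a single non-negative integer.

Answer: 3

Derivation:
Term: (((\c.((\f.(\g.(\h.(f (g h))))) (\f.(\g.(\h.((f h) g)))))) q) ((\b.(\c.b)) u))
  Redex: ((\c.((\f.(\g.(\h.(f (g h))))) (\f.(\g.(\h.((f h) g)))))) q)
  Redex: ((\f.(\g.(\h.(f (g h))))) (\f.(\g.(\h.((f h) g)))))
  Redex: ((\b.(\c.b)) u)
Total redexes: 3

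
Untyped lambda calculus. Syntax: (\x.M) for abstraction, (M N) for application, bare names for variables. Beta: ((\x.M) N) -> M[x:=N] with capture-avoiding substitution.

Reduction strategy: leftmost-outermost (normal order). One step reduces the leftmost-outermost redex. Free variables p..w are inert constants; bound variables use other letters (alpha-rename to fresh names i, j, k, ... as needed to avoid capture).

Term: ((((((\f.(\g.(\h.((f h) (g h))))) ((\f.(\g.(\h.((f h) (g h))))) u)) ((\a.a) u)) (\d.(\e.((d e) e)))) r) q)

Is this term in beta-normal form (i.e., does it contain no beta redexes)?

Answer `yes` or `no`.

Term: ((((((\f.(\g.(\h.((f h) (g h))))) ((\f.(\g.(\h.((f h) (g h))))) u)) ((\a.a) u)) (\d.(\e.((d e) e)))) r) q)
Found 3 beta redex(es).

Answer: no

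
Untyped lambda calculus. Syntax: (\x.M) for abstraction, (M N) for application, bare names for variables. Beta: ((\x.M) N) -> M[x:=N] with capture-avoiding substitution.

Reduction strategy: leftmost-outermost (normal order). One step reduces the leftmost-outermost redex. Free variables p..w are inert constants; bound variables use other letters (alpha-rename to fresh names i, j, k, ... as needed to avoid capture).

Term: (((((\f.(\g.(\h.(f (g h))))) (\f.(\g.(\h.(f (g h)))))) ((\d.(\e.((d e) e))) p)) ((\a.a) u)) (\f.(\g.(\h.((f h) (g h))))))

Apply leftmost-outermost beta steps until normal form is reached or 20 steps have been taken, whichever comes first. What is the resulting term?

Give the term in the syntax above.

Step 0: (((((\f.(\g.(\h.(f (g h))))) (\f.(\g.(\h.(f (g h)))))) ((\d.(\e.((d e) e))) p)) ((\a.a) u)) (\f.(\g.(\h.((f h) (g h))))))
Step 1: ((((\g.(\h.((\f.(\g.(\h.(f (g h))))) (g h)))) ((\d.(\e.((d e) e))) p)) ((\a.a) u)) (\f.(\g.(\h.((f h) (g h))))))
Step 2: (((\h.((\f.(\g.(\h.(f (g h))))) (((\d.(\e.((d e) e))) p) h))) ((\a.a) u)) (\f.(\g.(\h.((f h) (g h))))))
Step 3: (((\f.(\g.(\h.(f (g h))))) (((\d.(\e.((d e) e))) p) ((\a.a) u))) (\f.(\g.(\h.((f h) (g h))))))
Step 4: ((\g.(\h.((((\d.(\e.((d e) e))) p) ((\a.a) u)) (g h)))) (\f.(\g.(\h.((f h) (g h))))))
Step 5: (\h.((((\d.(\e.((d e) e))) p) ((\a.a) u)) ((\f.(\g.(\h.((f h) (g h))))) h)))
Step 6: (\h.(((\e.((p e) e)) ((\a.a) u)) ((\f.(\g.(\h.((f h) (g h))))) h)))
Step 7: (\h.(((p ((\a.a) u)) ((\a.a) u)) ((\f.(\g.(\h.((f h) (g h))))) h)))
Step 8: (\h.(((p u) ((\a.a) u)) ((\f.(\g.(\h.((f h) (g h))))) h)))
Step 9: (\h.(((p u) u) ((\f.(\g.(\h.((f h) (g h))))) h)))
Step 10: (\h.(((p u) u) (\g.(\i.((h i) (g i))))))

Answer: (\h.(((p u) u) (\g.(\i.((h i) (g i))))))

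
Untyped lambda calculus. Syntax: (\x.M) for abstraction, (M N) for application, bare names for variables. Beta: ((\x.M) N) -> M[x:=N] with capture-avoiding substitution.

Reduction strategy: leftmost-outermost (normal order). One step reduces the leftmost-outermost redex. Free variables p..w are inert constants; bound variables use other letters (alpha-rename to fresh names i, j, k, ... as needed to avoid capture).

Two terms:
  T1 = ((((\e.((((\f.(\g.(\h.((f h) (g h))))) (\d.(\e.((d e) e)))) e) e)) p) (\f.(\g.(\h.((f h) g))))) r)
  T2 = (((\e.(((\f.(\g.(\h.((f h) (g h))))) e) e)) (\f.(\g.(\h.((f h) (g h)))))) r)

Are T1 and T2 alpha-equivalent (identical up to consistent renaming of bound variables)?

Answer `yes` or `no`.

Term 1: ((((\e.((((\f.(\g.(\h.((f h) (g h))))) (\d.(\e.((d e) e)))) e) e)) p) (\f.(\g.(\h.((f h) g))))) r)
Term 2: (((\e.(((\f.(\g.(\h.((f h) (g h))))) e) e)) (\f.(\g.(\h.((f h) (g h)))))) r)
Alpha-equivalence: compare structure up to binder renaming.
Result: False

Answer: no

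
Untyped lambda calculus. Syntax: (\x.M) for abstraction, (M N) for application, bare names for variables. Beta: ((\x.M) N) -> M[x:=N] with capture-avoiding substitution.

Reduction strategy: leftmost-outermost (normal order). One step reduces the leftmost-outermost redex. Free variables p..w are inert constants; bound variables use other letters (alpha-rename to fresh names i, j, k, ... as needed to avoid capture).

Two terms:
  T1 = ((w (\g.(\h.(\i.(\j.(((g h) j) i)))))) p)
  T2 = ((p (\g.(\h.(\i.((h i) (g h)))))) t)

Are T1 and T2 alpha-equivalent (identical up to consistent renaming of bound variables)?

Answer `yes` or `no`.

Term 1: ((w (\g.(\h.(\i.(\j.(((g h) j) i)))))) p)
Term 2: ((p (\g.(\h.(\i.((h i) (g h)))))) t)
Alpha-equivalence: compare structure up to binder renaming.
Result: False

Answer: no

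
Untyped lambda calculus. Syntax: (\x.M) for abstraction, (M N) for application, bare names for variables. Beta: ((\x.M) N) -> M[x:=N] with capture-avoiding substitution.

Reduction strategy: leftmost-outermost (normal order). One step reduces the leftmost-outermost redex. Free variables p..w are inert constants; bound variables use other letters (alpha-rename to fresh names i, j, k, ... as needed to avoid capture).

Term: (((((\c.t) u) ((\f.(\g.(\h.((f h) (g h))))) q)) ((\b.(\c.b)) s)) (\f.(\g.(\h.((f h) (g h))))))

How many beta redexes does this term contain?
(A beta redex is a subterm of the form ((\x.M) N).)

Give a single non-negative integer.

Answer: 3

Derivation:
Term: (((((\c.t) u) ((\f.(\g.(\h.((f h) (g h))))) q)) ((\b.(\c.b)) s)) (\f.(\g.(\h.((f h) (g h))))))
  Redex: ((\c.t) u)
  Redex: ((\f.(\g.(\h.((f h) (g h))))) q)
  Redex: ((\b.(\c.b)) s)
Total redexes: 3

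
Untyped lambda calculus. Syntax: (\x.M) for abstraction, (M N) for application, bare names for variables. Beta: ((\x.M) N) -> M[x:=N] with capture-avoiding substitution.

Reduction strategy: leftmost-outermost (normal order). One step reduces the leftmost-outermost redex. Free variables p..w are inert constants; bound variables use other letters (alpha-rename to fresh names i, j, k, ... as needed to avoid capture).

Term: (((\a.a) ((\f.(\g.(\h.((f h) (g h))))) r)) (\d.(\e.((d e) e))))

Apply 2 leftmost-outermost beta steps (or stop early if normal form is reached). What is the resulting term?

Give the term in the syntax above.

Step 0: (((\a.a) ((\f.(\g.(\h.((f h) (g h))))) r)) (\d.(\e.((d e) e))))
Step 1: (((\f.(\g.(\h.((f h) (g h))))) r) (\d.(\e.((d e) e))))
Step 2: ((\g.(\h.((r h) (g h)))) (\d.(\e.((d e) e))))

Answer: ((\g.(\h.((r h) (g h)))) (\d.(\e.((d e) e))))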